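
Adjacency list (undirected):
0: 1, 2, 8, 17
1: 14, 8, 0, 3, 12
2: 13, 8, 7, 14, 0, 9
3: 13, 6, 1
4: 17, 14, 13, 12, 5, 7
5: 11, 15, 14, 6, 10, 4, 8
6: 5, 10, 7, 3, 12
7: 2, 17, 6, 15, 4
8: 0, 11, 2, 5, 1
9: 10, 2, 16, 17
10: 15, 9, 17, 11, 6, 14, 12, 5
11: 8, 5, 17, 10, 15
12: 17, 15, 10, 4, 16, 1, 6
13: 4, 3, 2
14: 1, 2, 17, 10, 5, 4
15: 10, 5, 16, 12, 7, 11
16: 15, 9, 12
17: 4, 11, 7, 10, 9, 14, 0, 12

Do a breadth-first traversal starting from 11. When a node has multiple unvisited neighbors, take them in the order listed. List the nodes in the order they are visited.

Visit 11; enqueue 8, 5, 17, 10, 15 → queue [8, 5, 17, 10, 15]
Visit 8; enqueue 0, 2, 1 → queue [5, 17, 10, 15, 0, 2, 1]
Visit 5; enqueue 14, 6, 4 → queue [17, 10, 15, 0, 2, 1, 14, 6, 4]
Visit 17; enqueue 7, 9, 12 → queue [10, 15, 0, 2, 1, 14, 6, 4, 7, 9, 12]
Visit 10 → queue [15, 0, 2, 1, 14, 6, 4, 7, 9, 12]
Visit 15; enqueue 16 → queue [0, 2, 1, 14, 6, 4, 7, 9, 12, 16]
Visit 0 → queue [2, 1, 14, 6, 4, 7, 9, 12, 16]
Visit 2; enqueue 13 → queue [1, 14, 6, 4, 7, 9, 12, 16, 13]
Visit 1; enqueue 3 → queue [14, 6, 4, 7, 9, 12, 16, 13, 3]
Visit 14 → queue [6, 4, 7, 9, 12, 16, 13, 3]
Visit 6 → queue [4, 7, 9, 12, 16, 13, 3]
Visit 4 → queue [7, 9, 12, 16, 13, 3]
Visit 7 → queue [9, 12, 16, 13, 3]
Visit 9 → queue [12, 16, 13, 3]
Visit 12 → queue [16, 13, 3]
Visit 16 → queue [13, 3]
Visit 13 → queue [3]
Visit 3 → queue []

11 -> 8 -> 5 -> 17 -> 10 -> 15 -> 0 -> 2 -> 1 -> 14 -> 6 -> 4 -> 7 -> 9 -> 12 -> 16 -> 13 -> 3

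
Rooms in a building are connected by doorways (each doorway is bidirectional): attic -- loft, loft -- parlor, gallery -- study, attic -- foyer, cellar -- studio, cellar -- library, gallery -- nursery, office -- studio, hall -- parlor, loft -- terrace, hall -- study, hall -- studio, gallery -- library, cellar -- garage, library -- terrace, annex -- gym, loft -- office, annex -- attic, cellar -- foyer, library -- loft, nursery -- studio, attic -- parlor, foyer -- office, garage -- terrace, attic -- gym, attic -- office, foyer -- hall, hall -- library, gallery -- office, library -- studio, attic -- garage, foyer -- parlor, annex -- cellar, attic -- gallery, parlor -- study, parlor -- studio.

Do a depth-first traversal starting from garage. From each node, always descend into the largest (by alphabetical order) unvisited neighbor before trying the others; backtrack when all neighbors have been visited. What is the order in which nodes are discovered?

garage, terrace, loft, parlor, study, hall, studio, office, gallery, nursery, library, cellar, foyer, attic, gym, annex

Visit garage
garage → terrace
terrace → loft
loft → parlor
parlor → study
study → hall
hall → studio
studio → office
office → gallery
gallery → nursery
gallery → library
library → cellar
cellar → foyer
foyer → attic
attic → gym
gym → annex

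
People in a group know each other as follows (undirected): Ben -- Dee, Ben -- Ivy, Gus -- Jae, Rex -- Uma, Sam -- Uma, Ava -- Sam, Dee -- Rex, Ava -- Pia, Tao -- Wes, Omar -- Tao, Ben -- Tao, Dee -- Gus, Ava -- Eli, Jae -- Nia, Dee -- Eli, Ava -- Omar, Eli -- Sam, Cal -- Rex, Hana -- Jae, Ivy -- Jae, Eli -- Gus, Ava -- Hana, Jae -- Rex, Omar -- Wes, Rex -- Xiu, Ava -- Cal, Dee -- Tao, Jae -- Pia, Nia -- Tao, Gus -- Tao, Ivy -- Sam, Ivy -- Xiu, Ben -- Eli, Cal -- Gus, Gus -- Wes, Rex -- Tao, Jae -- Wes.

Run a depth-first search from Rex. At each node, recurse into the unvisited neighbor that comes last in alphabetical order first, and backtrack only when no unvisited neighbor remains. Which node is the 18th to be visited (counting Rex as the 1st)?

Visit Rex
Rex → Xiu
Xiu → Ivy
Ivy → Sam
Sam → Uma
Sam → Eli
Eli → Gus
Gus → Wes
Wes → Tao
Tao → Omar
Omar → Ava
Ava → Pia
Pia → Jae
Jae → Nia
Jae → Hana
Ava → Cal
Tao → Dee
Dee → Ben

Visit order: Rex, Xiu, Ivy, Sam, Uma, Eli, Gus, Wes, Tao, Omar, Ava, Pia, Jae, Nia, Hana, Cal, Dee, Ben

Ben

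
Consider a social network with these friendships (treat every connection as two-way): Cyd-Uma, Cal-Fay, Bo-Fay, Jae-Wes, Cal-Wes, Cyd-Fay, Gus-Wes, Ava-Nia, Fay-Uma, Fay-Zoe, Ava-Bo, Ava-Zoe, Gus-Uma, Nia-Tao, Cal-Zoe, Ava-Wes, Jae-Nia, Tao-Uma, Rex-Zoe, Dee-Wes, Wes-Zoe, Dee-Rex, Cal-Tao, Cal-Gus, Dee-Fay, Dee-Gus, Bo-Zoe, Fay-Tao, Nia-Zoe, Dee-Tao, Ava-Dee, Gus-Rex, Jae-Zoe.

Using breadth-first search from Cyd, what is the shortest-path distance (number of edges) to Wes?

Level 0: Cyd
Level 1: Fay, Uma
Level 2: Bo, Cal, Dee, Gus, Tao, Zoe
Level 3: Ava, Jae, Nia, Rex, Wes
Wes first appears at level 3.

3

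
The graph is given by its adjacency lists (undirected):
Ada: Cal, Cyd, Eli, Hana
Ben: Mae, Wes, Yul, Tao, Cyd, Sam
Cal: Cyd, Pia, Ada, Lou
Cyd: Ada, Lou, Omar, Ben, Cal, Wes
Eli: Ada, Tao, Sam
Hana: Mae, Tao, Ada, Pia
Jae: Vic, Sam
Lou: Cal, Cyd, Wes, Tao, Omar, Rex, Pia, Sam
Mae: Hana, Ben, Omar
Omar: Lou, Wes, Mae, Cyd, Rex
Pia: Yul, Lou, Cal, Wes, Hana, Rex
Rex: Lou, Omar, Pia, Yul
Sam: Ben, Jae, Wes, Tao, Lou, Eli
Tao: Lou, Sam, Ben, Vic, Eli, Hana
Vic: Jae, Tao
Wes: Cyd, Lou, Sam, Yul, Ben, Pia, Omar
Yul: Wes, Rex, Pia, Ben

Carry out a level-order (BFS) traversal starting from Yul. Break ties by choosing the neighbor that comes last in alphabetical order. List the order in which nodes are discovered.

Yul → Wes → Rex → Pia → Ben → Sam → Omar → Lou → Cyd → Hana → Cal → Tao → Mae → Jae → Eli → Ada → Vic

Visit Yul; enqueue Wes, Rex, Pia, Ben → queue [Wes, Rex, Pia, Ben]
Visit Wes; enqueue Sam, Omar, Lou, Cyd → queue [Rex, Pia, Ben, Sam, Omar, Lou, Cyd]
Visit Rex → queue [Pia, Ben, Sam, Omar, Lou, Cyd]
Visit Pia; enqueue Hana, Cal → queue [Ben, Sam, Omar, Lou, Cyd, Hana, Cal]
Visit Ben; enqueue Tao, Mae → queue [Sam, Omar, Lou, Cyd, Hana, Cal, Tao, Mae]
Visit Sam; enqueue Jae, Eli → queue [Omar, Lou, Cyd, Hana, Cal, Tao, Mae, Jae, Eli]
Visit Omar → queue [Lou, Cyd, Hana, Cal, Tao, Mae, Jae, Eli]
Visit Lou → queue [Cyd, Hana, Cal, Tao, Mae, Jae, Eli]
Visit Cyd; enqueue Ada → queue [Hana, Cal, Tao, Mae, Jae, Eli, Ada]
Visit Hana → queue [Cal, Tao, Mae, Jae, Eli, Ada]
Visit Cal → queue [Tao, Mae, Jae, Eli, Ada]
Visit Tao; enqueue Vic → queue [Mae, Jae, Eli, Ada, Vic]
Visit Mae → queue [Jae, Eli, Ada, Vic]
Visit Jae → queue [Eli, Ada, Vic]
Visit Eli → queue [Ada, Vic]
Visit Ada → queue [Vic]
Visit Vic → queue []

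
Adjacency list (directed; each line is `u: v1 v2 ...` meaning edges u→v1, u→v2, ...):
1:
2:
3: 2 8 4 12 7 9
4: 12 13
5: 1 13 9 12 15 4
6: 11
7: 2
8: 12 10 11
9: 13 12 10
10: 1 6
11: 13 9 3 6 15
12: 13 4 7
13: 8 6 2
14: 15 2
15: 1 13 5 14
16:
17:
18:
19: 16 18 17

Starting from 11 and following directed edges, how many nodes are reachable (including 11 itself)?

15

BFS from 11 visits: 11, 3, 6, 9, 13, 15, 2, 4, 7, 8, 12, 10, 1, 5, 14
Reachable nodes: 15 of 19 total.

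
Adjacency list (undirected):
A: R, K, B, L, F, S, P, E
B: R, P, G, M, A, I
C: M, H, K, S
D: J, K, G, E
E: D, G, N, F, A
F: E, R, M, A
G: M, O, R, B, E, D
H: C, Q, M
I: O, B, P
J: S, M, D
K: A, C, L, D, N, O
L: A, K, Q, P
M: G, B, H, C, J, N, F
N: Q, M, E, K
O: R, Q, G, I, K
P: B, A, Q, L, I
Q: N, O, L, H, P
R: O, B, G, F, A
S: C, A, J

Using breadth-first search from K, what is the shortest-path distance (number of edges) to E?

2

Level 0: K
Level 1: A, C, D, L, N, O
Level 2: B, E, F, G, H, I, J, M, P, Q, R, S
E first appears at level 2.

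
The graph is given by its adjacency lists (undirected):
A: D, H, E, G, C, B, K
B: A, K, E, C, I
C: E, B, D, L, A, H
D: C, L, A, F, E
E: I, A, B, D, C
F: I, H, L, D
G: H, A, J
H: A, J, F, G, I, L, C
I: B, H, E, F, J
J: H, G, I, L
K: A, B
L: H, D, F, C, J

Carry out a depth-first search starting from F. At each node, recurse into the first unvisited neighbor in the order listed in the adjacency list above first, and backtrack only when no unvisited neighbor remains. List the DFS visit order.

F, I, B, A, D, C, E, L, H, J, G, K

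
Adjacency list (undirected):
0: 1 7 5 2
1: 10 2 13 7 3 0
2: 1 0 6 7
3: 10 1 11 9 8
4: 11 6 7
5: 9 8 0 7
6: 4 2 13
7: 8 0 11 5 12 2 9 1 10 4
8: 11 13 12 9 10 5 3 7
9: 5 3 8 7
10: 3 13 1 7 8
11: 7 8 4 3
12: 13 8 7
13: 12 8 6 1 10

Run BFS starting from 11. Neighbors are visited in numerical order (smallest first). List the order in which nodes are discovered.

11, 3, 4, 7, 8, 1, 9, 10, 6, 0, 2, 5, 12, 13

Visit 11; enqueue 3, 4, 7, 8 → queue [3, 4, 7, 8]
Visit 3; enqueue 1, 9, 10 → queue [4, 7, 8, 1, 9, 10]
Visit 4; enqueue 6 → queue [7, 8, 1, 9, 10, 6]
Visit 7; enqueue 0, 2, 5, 12 → queue [8, 1, 9, 10, 6, 0, 2, 5, 12]
Visit 8; enqueue 13 → queue [1, 9, 10, 6, 0, 2, 5, 12, 13]
Visit 1 → queue [9, 10, 6, 0, 2, 5, 12, 13]
Visit 9 → queue [10, 6, 0, 2, 5, 12, 13]
Visit 10 → queue [6, 0, 2, 5, 12, 13]
Visit 6 → queue [0, 2, 5, 12, 13]
Visit 0 → queue [2, 5, 12, 13]
Visit 2 → queue [5, 12, 13]
Visit 5 → queue [12, 13]
Visit 12 → queue [13]
Visit 13 → queue []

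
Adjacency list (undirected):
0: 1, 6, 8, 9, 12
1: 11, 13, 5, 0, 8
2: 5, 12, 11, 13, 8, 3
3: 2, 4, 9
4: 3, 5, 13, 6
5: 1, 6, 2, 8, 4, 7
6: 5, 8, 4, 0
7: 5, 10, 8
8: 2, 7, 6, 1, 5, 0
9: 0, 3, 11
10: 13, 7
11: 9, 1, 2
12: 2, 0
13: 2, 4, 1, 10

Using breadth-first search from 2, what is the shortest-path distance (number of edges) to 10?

2

Level 0: 2
Level 1: 3, 5, 8, 11, 12, 13
Level 2: 0, 1, 4, 6, 7, 9, 10
10 first appears at level 2.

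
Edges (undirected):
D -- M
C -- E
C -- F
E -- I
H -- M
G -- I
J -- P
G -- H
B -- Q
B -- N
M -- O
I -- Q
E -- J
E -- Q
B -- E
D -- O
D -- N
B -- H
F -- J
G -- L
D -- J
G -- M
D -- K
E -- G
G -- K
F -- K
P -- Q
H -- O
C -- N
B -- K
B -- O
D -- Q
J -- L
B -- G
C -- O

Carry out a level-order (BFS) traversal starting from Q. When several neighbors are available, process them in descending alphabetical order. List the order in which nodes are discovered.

Visit Q; enqueue P, I, E, D, B → queue [P, I, E, D, B]
Visit P; enqueue J → queue [I, E, D, B, J]
Visit I; enqueue G → queue [E, D, B, J, G]
Visit E; enqueue C → queue [D, B, J, G, C]
Visit D; enqueue O, N, M, K → queue [B, J, G, C, O, N, M, K]
Visit B; enqueue H → queue [J, G, C, O, N, M, K, H]
Visit J; enqueue L, F → queue [G, C, O, N, M, K, H, L, F]
Visit G → queue [C, O, N, M, K, H, L, F]
Visit C → queue [O, N, M, K, H, L, F]
Visit O → queue [N, M, K, H, L, F]
Visit N → queue [M, K, H, L, F]
Visit M → queue [K, H, L, F]
Visit K → queue [H, L, F]
Visit H → queue [L, F]
Visit L → queue [F]
Visit F → queue []

Q P I E D B J G C O N M K H L F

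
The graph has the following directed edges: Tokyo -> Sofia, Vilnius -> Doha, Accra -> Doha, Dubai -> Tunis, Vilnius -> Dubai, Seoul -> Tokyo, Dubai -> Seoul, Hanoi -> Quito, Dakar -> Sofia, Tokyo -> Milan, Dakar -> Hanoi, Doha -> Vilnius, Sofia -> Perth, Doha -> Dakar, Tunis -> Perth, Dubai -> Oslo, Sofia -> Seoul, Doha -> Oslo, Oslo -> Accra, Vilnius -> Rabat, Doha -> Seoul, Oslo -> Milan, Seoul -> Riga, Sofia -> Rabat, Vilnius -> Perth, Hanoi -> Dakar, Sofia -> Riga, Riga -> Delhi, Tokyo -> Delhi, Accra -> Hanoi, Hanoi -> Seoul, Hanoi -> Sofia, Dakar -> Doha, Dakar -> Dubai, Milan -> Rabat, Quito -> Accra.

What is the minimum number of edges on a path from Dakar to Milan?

Level 0: Dakar
Level 1: Doha, Dubai, Hanoi, Sofia
Level 2: Oslo, Perth, Quito, Rabat, Riga, Seoul, Tunis, Vilnius
Level 3: Accra, Delhi, Milan, Tokyo
Milan first appears at level 3.

3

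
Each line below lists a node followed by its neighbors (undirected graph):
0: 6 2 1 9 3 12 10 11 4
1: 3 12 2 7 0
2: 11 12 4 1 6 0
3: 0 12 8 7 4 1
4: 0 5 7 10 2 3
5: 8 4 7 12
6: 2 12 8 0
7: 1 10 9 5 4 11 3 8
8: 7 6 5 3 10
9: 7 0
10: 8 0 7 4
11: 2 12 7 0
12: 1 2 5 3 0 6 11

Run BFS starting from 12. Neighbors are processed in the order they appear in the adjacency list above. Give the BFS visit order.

Visit 12; enqueue 1, 2, 5, 3, 0, 6, 11 → queue [1, 2, 5, 3, 0, 6, 11]
Visit 1; enqueue 7 → queue [2, 5, 3, 0, 6, 11, 7]
Visit 2; enqueue 4 → queue [5, 3, 0, 6, 11, 7, 4]
Visit 5; enqueue 8 → queue [3, 0, 6, 11, 7, 4, 8]
Visit 3 → queue [0, 6, 11, 7, 4, 8]
Visit 0; enqueue 9, 10 → queue [6, 11, 7, 4, 8, 9, 10]
Visit 6 → queue [11, 7, 4, 8, 9, 10]
Visit 11 → queue [7, 4, 8, 9, 10]
Visit 7 → queue [4, 8, 9, 10]
Visit 4 → queue [8, 9, 10]
Visit 8 → queue [9, 10]
Visit 9 → queue [10]
Visit 10 → queue []

12, 1, 2, 5, 3, 0, 6, 11, 7, 4, 8, 9, 10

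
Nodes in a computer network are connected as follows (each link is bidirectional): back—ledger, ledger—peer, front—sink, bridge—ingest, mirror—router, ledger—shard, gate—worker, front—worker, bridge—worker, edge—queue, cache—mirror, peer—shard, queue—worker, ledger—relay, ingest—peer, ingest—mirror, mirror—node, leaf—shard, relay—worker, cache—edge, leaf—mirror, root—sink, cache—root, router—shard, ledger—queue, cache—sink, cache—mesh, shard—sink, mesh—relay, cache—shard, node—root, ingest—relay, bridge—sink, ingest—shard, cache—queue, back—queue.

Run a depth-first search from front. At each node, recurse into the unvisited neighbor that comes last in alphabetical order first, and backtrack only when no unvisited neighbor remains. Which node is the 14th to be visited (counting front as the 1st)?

Visit front
front → worker
worker → relay
relay → mesh
mesh → cache
cache → sink
sink → shard
shard → router
router → mirror
mirror → node
node → root
mirror → leaf
mirror → ingest
ingest → peer
peer → ledger
ledger → queue
queue → edge
queue → back
ingest → bridge
worker → gate

Visit order: front, worker, relay, mesh, cache, sink, shard, router, mirror, node, root, leaf, ingest, peer, ledger, queue, edge, back, bridge, gate

peer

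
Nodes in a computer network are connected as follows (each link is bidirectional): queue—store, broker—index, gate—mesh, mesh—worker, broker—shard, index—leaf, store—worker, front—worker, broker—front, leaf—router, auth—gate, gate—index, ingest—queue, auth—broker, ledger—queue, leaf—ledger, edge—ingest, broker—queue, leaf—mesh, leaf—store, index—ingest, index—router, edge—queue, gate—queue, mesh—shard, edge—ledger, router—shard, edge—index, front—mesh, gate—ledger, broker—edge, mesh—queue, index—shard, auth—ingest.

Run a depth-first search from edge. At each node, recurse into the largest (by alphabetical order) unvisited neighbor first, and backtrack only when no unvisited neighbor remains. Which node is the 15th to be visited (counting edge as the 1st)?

Visit edge
edge → queue
queue → store
store → worker
worker → mesh
mesh → shard
shard → router
router → leaf
leaf → ledger
ledger → gate
gate → index
index → ingest
ingest → auth
auth → broker
broker → front

Visit order: edge, queue, store, worker, mesh, shard, router, leaf, ledger, gate, index, ingest, auth, broker, front

front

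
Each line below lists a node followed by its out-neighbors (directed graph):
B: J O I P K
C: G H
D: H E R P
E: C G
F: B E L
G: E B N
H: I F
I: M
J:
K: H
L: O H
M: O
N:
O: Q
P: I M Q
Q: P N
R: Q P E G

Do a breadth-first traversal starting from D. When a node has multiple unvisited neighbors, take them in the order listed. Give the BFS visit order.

Visit D; enqueue H, E, R, P → queue [H, E, R, P]
Visit H; enqueue I, F → queue [E, R, P, I, F]
Visit E; enqueue C, G → queue [R, P, I, F, C, G]
Visit R; enqueue Q → queue [P, I, F, C, G, Q]
Visit P; enqueue M → queue [I, F, C, G, Q, M]
Visit I → queue [F, C, G, Q, M]
Visit F; enqueue B, L → queue [C, G, Q, M, B, L]
Visit C → queue [G, Q, M, B, L]
Visit G; enqueue N → queue [Q, M, B, L, N]
Visit Q → queue [M, B, L, N]
Visit M; enqueue O → queue [B, L, N, O]
Visit B; enqueue J, K → queue [L, N, O, J, K]
Visit L → queue [N, O, J, K]
Visit N → queue [O, J, K]
Visit O → queue [J, K]
Visit J → queue [K]
Visit K → queue []

D -> H -> E -> R -> P -> I -> F -> C -> G -> Q -> M -> B -> L -> N -> O -> J -> K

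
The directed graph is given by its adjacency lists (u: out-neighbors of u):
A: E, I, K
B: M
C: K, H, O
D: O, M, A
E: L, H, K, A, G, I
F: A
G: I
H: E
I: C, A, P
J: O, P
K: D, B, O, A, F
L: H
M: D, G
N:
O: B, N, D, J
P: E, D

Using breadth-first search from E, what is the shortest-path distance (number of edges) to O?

2

Level 0: E
Level 1: A, G, H, I, K, L
Level 2: B, C, D, F, O, P
Level 3: J, M, N
O first appears at level 2.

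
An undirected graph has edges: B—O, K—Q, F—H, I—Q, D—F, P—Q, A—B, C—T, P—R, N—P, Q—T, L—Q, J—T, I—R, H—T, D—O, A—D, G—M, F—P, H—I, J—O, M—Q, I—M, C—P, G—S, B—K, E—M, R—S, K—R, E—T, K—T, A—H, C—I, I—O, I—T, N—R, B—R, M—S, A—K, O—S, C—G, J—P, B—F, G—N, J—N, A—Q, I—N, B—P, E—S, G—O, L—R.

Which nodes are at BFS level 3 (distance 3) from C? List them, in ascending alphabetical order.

A, D, L

Level 0: C
Level 1: G, I, P, T
Level 2: B, E, F, H, J, K, M, N, O, Q, R, S
Level 3: A, D, L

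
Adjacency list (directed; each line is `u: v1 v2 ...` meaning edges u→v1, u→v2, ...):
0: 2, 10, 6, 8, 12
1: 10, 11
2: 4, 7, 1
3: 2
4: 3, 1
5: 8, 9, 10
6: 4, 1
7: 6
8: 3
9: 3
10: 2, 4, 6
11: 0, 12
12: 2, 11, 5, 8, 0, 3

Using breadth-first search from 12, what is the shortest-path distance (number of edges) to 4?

2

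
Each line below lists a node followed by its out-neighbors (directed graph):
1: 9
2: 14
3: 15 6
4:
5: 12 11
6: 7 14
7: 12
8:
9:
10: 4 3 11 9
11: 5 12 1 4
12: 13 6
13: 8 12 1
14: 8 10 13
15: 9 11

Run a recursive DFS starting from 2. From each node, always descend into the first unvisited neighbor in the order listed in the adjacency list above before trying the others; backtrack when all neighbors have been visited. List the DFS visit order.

Visit 2
2 → 14
14 → 8
14 → 10
10 → 4
10 → 3
3 → 15
15 → 9
15 → 11
11 → 5
5 → 12
12 → 13
13 → 1
12 → 6
6 → 7

2, 14, 8, 10, 4, 3, 15, 9, 11, 5, 12, 13, 1, 6, 7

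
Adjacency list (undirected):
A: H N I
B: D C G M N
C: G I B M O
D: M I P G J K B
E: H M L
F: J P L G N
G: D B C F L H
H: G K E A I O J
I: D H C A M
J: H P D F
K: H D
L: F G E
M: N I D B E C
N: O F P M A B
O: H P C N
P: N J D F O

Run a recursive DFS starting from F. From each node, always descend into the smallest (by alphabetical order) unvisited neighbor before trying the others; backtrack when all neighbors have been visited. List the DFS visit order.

Visit F
F → G
G → B
B → C
C → I
I → A
A → H
H → E
E → L
E → M
M → D
D → J
J → P
P → N
N → O
D → K

F -> G -> B -> C -> I -> A -> H -> E -> L -> M -> D -> J -> P -> N -> O -> K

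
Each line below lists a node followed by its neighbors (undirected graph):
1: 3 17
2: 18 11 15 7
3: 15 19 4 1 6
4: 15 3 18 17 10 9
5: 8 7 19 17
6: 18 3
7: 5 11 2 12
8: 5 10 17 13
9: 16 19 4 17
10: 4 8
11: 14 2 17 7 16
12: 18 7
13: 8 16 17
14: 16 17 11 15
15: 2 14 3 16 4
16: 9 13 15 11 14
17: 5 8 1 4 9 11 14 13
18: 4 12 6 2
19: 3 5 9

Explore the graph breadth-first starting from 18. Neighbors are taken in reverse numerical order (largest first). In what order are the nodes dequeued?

18 -> 12 -> 6 -> 4 -> 2 -> 7 -> 3 -> 17 -> 15 -> 10 -> 9 -> 11 -> 5 -> 19 -> 1 -> 14 -> 13 -> 8 -> 16

Visit 18; enqueue 12, 6, 4, 2 → queue [12, 6, 4, 2]
Visit 12; enqueue 7 → queue [6, 4, 2, 7]
Visit 6; enqueue 3 → queue [4, 2, 7, 3]
Visit 4; enqueue 17, 15, 10, 9 → queue [2, 7, 3, 17, 15, 10, 9]
Visit 2; enqueue 11 → queue [7, 3, 17, 15, 10, 9, 11]
Visit 7; enqueue 5 → queue [3, 17, 15, 10, 9, 11, 5]
Visit 3; enqueue 19, 1 → queue [17, 15, 10, 9, 11, 5, 19, 1]
Visit 17; enqueue 14, 13, 8 → queue [15, 10, 9, 11, 5, 19, 1, 14, 13, 8]
Visit 15; enqueue 16 → queue [10, 9, 11, 5, 19, 1, 14, 13, 8, 16]
Visit 10 → queue [9, 11, 5, 19, 1, 14, 13, 8, 16]
Visit 9 → queue [11, 5, 19, 1, 14, 13, 8, 16]
Visit 11 → queue [5, 19, 1, 14, 13, 8, 16]
Visit 5 → queue [19, 1, 14, 13, 8, 16]
Visit 19 → queue [1, 14, 13, 8, 16]
Visit 1 → queue [14, 13, 8, 16]
Visit 14 → queue [13, 8, 16]
Visit 13 → queue [8, 16]
Visit 8 → queue [16]
Visit 16 → queue []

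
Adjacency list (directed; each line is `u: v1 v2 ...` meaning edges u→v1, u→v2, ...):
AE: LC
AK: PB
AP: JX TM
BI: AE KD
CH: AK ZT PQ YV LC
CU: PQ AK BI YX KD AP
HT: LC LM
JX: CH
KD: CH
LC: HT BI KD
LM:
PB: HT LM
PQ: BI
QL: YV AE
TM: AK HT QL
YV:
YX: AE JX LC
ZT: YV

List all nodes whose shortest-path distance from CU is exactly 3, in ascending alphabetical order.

Level 0: CU
Level 1: AK, AP, BI, KD, PQ, YX
Level 2: AE, CH, JX, LC, PB, TM
Level 3: HT, LM, QL, YV, ZT

HT, LM, QL, YV, ZT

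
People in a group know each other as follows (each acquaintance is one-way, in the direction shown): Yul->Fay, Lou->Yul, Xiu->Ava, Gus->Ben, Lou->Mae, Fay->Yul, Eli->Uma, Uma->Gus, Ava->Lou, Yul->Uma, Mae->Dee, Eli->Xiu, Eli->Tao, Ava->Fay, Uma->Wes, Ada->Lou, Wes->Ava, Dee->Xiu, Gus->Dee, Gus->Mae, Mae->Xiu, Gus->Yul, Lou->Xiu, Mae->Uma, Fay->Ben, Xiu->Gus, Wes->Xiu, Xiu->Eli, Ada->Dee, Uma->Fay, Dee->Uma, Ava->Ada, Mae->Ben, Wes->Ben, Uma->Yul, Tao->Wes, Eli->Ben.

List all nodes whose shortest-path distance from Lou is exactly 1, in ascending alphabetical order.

Level 0: Lou
Level 1: Mae, Xiu, Yul
Level 2: Ava, Ben, Dee, Eli, Fay, Gus, Uma
Level 3: Ada, Tao, Wes

Mae, Xiu, Yul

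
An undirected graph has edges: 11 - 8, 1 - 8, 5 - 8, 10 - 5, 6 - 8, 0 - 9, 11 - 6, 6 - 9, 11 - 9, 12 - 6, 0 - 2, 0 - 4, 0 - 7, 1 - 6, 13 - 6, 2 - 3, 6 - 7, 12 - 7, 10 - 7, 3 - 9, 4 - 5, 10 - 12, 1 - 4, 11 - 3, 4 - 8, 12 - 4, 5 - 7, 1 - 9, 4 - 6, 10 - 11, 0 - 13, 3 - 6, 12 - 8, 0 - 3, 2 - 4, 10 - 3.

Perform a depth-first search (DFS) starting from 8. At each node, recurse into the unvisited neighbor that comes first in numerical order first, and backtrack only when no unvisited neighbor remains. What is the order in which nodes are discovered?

8 -> 1 -> 4 -> 0 -> 2 -> 3 -> 6 -> 7 -> 5 -> 10 -> 11 -> 9 -> 12 -> 13

Visit 8
8 → 1
1 → 4
4 → 0
0 → 2
2 → 3
3 → 6
6 → 7
7 → 5
5 → 10
10 → 11
11 → 9
10 → 12
6 → 13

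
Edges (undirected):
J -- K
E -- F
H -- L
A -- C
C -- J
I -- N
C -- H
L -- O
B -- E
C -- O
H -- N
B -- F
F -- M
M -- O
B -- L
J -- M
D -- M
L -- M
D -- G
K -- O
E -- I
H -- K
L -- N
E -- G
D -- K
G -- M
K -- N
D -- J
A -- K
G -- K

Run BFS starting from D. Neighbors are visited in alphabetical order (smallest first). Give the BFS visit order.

Visit D; enqueue G, J, K, M → queue [G, J, K, M]
Visit G; enqueue E → queue [J, K, M, E]
Visit J; enqueue C → queue [K, M, E, C]
Visit K; enqueue A, H, N, O → queue [M, E, C, A, H, N, O]
Visit M; enqueue F, L → queue [E, C, A, H, N, O, F, L]
Visit E; enqueue B, I → queue [C, A, H, N, O, F, L, B, I]
Visit C → queue [A, H, N, O, F, L, B, I]
Visit A → queue [H, N, O, F, L, B, I]
Visit H → queue [N, O, F, L, B, I]
Visit N → queue [O, F, L, B, I]
Visit O → queue [F, L, B, I]
Visit F → queue [L, B, I]
Visit L → queue [B, I]
Visit B → queue [I]
Visit I → queue []

D G J K M E C A H N O F L B I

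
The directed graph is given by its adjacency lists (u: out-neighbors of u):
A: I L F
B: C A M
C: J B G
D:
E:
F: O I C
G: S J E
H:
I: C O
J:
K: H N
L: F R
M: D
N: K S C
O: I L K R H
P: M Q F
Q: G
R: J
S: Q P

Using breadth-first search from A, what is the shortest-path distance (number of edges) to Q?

5

Level 0: A
Level 1: F, I, L
Level 2: C, O, R
Level 3: B, G, H, J, K
Level 4: E, M, N, S
Level 5: D, P, Q
Q first appears at level 5.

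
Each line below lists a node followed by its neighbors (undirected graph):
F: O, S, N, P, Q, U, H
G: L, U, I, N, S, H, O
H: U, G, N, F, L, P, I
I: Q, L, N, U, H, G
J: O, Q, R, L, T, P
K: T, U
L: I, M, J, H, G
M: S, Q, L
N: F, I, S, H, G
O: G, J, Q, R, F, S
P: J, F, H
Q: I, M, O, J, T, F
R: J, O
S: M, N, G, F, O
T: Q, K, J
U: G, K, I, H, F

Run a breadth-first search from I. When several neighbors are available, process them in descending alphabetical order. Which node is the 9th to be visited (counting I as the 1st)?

F

Visit I; enqueue U, Q, N, L, H, G → queue [U, Q, N, L, H, G]
Visit U; enqueue K, F → queue [Q, N, L, H, G, K, F]
Visit Q; enqueue T, O, M, J → queue [N, L, H, G, K, F, T, O, M, J]
Visit N; enqueue S → queue [L, H, G, K, F, T, O, M, J, S]
Visit L → queue [H, G, K, F, T, O, M, J, S]
Visit H; enqueue P → queue [G, K, F, T, O, M, J, S, P]
Visit G → queue [K, F, T, O, M, J, S, P]
Visit K → queue [F, T, O, M, J, S, P]
Visit F → queue [T, O, M, J, S, P]
Visit T → queue [O, M, J, S, P]
Visit O; enqueue R → queue [M, J, S, P, R]
Visit M → queue [J, S, P, R]
Visit J → queue [S, P, R]
Visit S → queue [P, R]
Visit P → queue [R]
Visit R → queue []

Visit order: I, U, Q, N, L, H, G, K, F, T, O, M, J, S, P, R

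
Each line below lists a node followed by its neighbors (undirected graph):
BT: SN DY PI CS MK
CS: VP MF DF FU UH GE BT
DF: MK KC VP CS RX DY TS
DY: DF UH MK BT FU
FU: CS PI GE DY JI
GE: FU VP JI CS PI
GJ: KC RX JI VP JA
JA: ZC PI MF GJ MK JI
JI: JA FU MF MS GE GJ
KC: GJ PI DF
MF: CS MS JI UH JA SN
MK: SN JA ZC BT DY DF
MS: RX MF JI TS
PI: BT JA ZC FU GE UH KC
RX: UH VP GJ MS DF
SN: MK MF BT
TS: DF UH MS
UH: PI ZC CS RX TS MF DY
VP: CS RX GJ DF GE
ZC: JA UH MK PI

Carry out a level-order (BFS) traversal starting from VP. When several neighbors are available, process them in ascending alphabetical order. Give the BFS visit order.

Visit VP; enqueue CS, DF, GE, GJ, RX → queue [CS, DF, GE, GJ, RX]
Visit CS; enqueue BT, FU, MF, UH → queue [DF, GE, GJ, RX, BT, FU, MF, UH]
Visit DF; enqueue DY, KC, MK, TS → queue [GE, GJ, RX, BT, FU, MF, UH, DY, KC, MK, TS]
Visit GE; enqueue JI, PI → queue [GJ, RX, BT, FU, MF, UH, DY, KC, MK, TS, JI, PI]
Visit GJ; enqueue JA → queue [RX, BT, FU, MF, UH, DY, KC, MK, TS, JI, PI, JA]
Visit RX; enqueue MS → queue [BT, FU, MF, UH, DY, KC, MK, TS, JI, PI, JA, MS]
Visit BT; enqueue SN → queue [FU, MF, UH, DY, KC, MK, TS, JI, PI, JA, MS, SN]
Visit FU → queue [MF, UH, DY, KC, MK, TS, JI, PI, JA, MS, SN]
Visit MF → queue [UH, DY, KC, MK, TS, JI, PI, JA, MS, SN]
Visit UH; enqueue ZC → queue [DY, KC, MK, TS, JI, PI, JA, MS, SN, ZC]
Visit DY → queue [KC, MK, TS, JI, PI, JA, MS, SN, ZC]
Visit KC → queue [MK, TS, JI, PI, JA, MS, SN, ZC]
Visit MK → queue [TS, JI, PI, JA, MS, SN, ZC]
Visit TS → queue [JI, PI, JA, MS, SN, ZC]
Visit JI → queue [PI, JA, MS, SN, ZC]
Visit PI → queue [JA, MS, SN, ZC]
Visit JA → queue [MS, SN, ZC]
Visit MS → queue [SN, ZC]
Visit SN → queue [ZC]
Visit ZC → queue []

VP CS DF GE GJ RX BT FU MF UH DY KC MK TS JI PI JA MS SN ZC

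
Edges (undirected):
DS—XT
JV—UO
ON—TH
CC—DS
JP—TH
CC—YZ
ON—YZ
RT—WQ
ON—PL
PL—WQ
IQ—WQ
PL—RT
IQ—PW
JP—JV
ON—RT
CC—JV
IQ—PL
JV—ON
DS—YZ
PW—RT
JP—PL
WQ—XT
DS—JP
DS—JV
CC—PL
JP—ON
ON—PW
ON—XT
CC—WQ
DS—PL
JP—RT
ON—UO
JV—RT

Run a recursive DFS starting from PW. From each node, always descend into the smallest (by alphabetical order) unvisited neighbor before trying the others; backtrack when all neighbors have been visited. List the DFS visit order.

PW -> IQ -> PL -> CC -> DS -> JP -> JV -> ON -> RT -> WQ -> XT -> TH -> UO -> YZ

Visit PW
PW → IQ
IQ → PL
PL → CC
CC → DS
DS → JP
JP → JV
JV → ON
ON → RT
RT → WQ
WQ → XT
ON → TH
ON → UO
ON → YZ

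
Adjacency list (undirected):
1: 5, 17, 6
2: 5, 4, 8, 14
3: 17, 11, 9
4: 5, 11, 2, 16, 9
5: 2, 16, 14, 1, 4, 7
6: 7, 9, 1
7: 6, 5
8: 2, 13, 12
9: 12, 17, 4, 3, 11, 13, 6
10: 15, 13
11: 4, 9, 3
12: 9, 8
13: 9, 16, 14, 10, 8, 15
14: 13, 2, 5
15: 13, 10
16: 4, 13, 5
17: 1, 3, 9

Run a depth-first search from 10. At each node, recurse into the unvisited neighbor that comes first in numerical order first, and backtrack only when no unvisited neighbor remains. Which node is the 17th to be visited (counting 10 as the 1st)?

15

Visit 10
10 → 13
13 → 8
8 → 2
2 → 4
4 → 5
5 → 1
1 → 6
6 → 7
6 → 9
9 → 3
3 → 11
3 → 17
9 → 12
5 → 14
5 → 16
13 → 15

Visit order: 10, 13, 8, 2, 4, 5, 1, 6, 7, 9, 3, 11, 17, 12, 14, 16, 15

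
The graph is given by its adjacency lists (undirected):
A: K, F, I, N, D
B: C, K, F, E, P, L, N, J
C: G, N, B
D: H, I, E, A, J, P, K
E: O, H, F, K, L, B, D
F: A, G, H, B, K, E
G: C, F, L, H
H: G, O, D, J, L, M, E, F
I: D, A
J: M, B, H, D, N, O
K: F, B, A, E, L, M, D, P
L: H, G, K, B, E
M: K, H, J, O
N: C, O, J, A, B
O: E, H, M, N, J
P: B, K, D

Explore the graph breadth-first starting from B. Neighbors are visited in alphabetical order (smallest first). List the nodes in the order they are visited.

B -> C -> E -> F -> J -> K -> L -> N -> P -> G -> D -> H -> O -> A -> M -> I

Visit B; enqueue C, E, F, J, K, L, N, P → queue [C, E, F, J, K, L, N, P]
Visit C; enqueue G → queue [E, F, J, K, L, N, P, G]
Visit E; enqueue D, H, O → queue [F, J, K, L, N, P, G, D, H, O]
Visit F; enqueue A → queue [J, K, L, N, P, G, D, H, O, A]
Visit J; enqueue M → queue [K, L, N, P, G, D, H, O, A, M]
Visit K → queue [L, N, P, G, D, H, O, A, M]
Visit L → queue [N, P, G, D, H, O, A, M]
Visit N → queue [P, G, D, H, O, A, M]
Visit P → queue [G, D, H, O, A, M]
Visit G → queue [D, H, O, A, M]
Visit D; enqueue I → queue [H, O, A, M, I]
Visit H → queue [O, A, M, I]
Visit O → queue [A, M, I]
Visit A → queue [M, I]
Visit M → queue [I]
Visit I → queue []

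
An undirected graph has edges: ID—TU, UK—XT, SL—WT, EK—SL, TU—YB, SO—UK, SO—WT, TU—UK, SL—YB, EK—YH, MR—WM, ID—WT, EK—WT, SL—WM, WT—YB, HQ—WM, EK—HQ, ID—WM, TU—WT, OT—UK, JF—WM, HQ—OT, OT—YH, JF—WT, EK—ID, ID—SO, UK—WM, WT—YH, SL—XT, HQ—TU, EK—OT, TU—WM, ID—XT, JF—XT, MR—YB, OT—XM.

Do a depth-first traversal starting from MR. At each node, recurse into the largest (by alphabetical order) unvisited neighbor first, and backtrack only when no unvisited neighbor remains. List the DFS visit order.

MR, YB, WT, YH, OT, XM, UK, XT, SL, WM, TU, ID, SO, EK, HQ, JF

Visit MR
MR → YB
YB → WT
WT → YH
YH → OT
OT → XM
OT → UK
UK → XT
XT → SL
SL → WM
WM → TU
TU → ID
ID → SO
ID → EK
EK → HQ
WM → JF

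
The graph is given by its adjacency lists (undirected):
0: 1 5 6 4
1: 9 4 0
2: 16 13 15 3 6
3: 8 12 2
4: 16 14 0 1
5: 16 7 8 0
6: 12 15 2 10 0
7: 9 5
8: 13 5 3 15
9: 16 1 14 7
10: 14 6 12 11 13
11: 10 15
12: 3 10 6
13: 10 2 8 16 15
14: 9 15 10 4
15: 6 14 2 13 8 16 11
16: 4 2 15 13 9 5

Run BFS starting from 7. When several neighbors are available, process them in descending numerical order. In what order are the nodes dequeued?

Visit 7; enqueue 9, 5 → queue [9, 5]
Visit 9; enqueue 16, 14, 1 → queue [5, 16, 14, 1]
Visit 5; enqueue 8, 0 → queue [16, 14, 1, 8, 0]
Visit 16; enqueue 15, 13, 4, 2 → queue [14, 1, 8, 0, 15, 13, 4, 2]
Visit 14; enqueue 10 → queue [1, 8, 0, 15, 13, 4, 2, 10]
Visit 1 → queue [8, 0, 15, 13, 4, 2, 10]
Visit 8; enqueue 3 → queue [0, 15, 13, 4, 2, 10, 3]
Visit 0; enqueue 6 → queue [15, 13, 4, 2, 10, 3, 6]
Visit 15; enqueue 11 → queue [13, 4, 2, 10, 3, 6, 11]
Visit 13 → queue [4, 2, 10, 3, 6, 11]
Visit 4 → queue [2, 10, 3, 6, 11]
Visit 2 → queue [10, 3, 6, 11]
Visit 10; enqueue 12 → queue [3, 6, 11, 12]
Visit 3 → queue [6, 11, 12]
Visit 6 → queue [11, 12]
Visit 11 → queue [12]
Visit 12 → queue []

7, 9, 5, 16, 14, 1, 8, 0, 15, 13, 4, 2, 10, 3, 6, 11, 12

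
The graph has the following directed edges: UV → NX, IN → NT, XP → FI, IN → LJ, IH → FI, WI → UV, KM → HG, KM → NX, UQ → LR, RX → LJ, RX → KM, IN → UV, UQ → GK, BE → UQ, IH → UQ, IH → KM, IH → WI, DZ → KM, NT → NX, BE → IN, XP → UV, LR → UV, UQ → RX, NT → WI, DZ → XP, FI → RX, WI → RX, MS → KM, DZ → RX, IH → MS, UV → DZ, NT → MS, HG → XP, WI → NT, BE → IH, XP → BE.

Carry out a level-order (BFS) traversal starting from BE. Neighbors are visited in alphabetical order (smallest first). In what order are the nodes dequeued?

BE IH IN UQ FI KM MS WI LJ NT UV GK LR RX HG NX DZ XP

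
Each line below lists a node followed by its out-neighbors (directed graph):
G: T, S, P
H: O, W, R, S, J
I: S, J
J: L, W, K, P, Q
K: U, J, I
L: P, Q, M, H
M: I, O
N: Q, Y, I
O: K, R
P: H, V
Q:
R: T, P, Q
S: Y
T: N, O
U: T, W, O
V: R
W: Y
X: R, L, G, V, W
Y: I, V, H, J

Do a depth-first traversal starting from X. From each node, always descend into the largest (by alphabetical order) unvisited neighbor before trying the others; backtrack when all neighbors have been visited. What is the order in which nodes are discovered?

X, W, Y, V, R, T, O, K, U, J, Q, P, H, S, L, M, I, N, G

Visit X
X → W
W → Y
Y → V
V → R
R → T
T → O
O → K
K → U
K → J
J → Q
J → P
P → H
H → S
J → L
L → M
M → I
T → N
X → G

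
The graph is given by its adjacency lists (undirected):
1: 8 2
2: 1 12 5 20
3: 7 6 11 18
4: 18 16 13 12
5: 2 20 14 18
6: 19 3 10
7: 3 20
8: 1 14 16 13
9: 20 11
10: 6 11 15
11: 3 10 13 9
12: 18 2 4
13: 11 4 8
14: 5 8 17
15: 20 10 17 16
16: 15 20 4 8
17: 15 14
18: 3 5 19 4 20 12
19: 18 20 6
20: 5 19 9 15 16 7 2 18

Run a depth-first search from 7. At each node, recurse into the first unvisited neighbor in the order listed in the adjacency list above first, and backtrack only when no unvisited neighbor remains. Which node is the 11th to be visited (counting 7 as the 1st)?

17

Visit 7
7 → 3
3 → 6
6 → 19
19 → 18
18 → 5
5 → 2
2 → 1
1 → 8
8 → 14
14 → 17
17 → 15
15 → 20
20 → 9
9 → 11
11 → 10
11 → 13
13 → 4
4 → 16
4 → 12

Visit order: 7, 3, 6, 19, 18, 5, 2, 1, 8, 14, 17, 15, 20, 9, 11, 10, 13, 4, 16, 12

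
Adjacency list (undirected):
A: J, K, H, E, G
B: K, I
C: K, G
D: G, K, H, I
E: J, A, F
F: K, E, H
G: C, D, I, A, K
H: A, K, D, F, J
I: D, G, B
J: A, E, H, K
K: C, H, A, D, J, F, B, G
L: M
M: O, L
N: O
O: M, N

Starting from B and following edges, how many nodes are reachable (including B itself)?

11

BFS from B visits: B, K, I, C, H, A, D, J, F, G, E
Reachable nodes: 11 of 15 total.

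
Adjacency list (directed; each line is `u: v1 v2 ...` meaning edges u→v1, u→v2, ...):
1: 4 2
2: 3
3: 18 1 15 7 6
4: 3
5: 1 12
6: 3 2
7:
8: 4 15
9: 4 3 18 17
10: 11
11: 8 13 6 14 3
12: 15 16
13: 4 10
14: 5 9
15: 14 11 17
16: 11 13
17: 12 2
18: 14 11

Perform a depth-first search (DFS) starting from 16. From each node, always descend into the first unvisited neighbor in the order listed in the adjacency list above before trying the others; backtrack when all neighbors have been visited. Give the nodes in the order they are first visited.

Visit 16
16 → 11
11 → 8
8 → 4
4 → 3
3 → 18
18 → 14
14 → 5
5 → 1
1 → 2
5 → 12
12 → 15
15 → 17
14 → 9
3 → 7
3 → 6
11 → 13
13 → 10

16, 11, 8, 4, 3, 18, 14, 5, 1, 2, 12, 15, 17, 9, 7, 6, 13, 10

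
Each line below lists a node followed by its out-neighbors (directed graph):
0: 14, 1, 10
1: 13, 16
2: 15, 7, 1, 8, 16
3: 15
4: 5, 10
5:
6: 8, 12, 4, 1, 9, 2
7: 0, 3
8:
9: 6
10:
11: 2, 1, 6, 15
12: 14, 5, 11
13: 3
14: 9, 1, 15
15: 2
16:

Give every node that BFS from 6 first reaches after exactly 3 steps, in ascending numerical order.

Level 0: 6
Level 1: 1, 2, 4, 8, 9, 12
Level 2: 5, 7, 10, 11, 13, 14, 15, 16
Level 3: 0, 3

0, 3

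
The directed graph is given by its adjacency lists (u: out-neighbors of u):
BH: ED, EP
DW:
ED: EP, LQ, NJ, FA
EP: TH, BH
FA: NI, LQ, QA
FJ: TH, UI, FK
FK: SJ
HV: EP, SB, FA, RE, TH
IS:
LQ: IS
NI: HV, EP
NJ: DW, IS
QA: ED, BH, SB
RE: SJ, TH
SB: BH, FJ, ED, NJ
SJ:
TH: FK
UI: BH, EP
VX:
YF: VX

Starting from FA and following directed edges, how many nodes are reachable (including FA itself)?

18

BFS from FA visits: FA, NI, LQ, QA, HV, EP, IS, ED, BH, SB, RE, TH, NJ, FJ, SJ, FK, DW, UI
Reachable nodes: 18 of 20 total.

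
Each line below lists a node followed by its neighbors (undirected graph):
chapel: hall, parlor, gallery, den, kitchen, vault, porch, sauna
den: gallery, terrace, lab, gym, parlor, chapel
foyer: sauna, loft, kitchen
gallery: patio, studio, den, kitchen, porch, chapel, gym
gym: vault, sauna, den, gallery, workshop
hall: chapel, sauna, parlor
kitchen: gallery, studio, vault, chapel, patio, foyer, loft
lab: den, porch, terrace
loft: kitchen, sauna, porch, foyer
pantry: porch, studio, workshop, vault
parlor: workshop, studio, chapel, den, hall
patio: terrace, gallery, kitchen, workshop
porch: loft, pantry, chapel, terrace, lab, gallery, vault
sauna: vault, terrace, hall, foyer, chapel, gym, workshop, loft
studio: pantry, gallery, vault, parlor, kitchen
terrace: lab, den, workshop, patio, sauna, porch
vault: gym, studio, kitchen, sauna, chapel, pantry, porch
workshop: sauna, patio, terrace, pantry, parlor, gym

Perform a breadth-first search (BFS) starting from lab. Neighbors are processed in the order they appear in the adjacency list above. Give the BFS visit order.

Visit lab; enqueue den, porch, terrace → queue [den, porch, terrace]
Visit den; enqueue gallery, gym, parlor, chapel → queue [porch, terrace, gallery, gym, parlor, chapel]
Visit porch; enqueue loft, pantry, vault → queue [terrace, gallery, gym, parlor, chapel, loft, pantry, vault]
Visit terrace; enqueue workshop, patio, sauna → queue [gallery, gym, parlor, chapel, loft, pantry, vault, workshop, patio, sauna]
Visit gallery; enqueue studio, kitchen → queue [gym, parlor, chapel, loft, pantry, vault, workshop, patio, sauna, studio, kitchen]
Visit gym → queue [parlor, chapel, loft, pantry, vault, workshop, patio, sauna, studio, kitchen]
Visit parlor; enqueue hall → queue [chapel, loft, pantry, vault, workshop, patio, sauna, studio, kitchen, hall]
Visit chapel → queue [loft, pantry, vault, workshop, patio, sauna, studio, kitchen, hall]
Visit loft; enqueue foyer → queue [pantry, vault, workshop, patio, sauna, studio, kitchen, hall, foyer]
Visit pantry → queue [vault, workshop, patio, sauna, studio, kitchen, hall, foyer]
Visit vault → queue [workshop, patio, sauna, studio, kitchen, hall, foyer]
Visit workshop → queue [patio, sauna, studio, kitchen, hall, foyer]
Visit patio → queue [sauna, studio, kitchen, hall, foyer]
Visit sauna → queue [studio, kitchen, hall, foyer]
Visit studio → queue [kitchen, hall, foyer]
Visit kitchen → queue [hall, foyer]
Visit hall → queue [foyer]
Visit foyer → queue []

lab, den, porch, terrace, gallery, gym, parlor, chapel, loft, pantry, vault, workshop, patio, sauna, studio, kitchen, hall, foyer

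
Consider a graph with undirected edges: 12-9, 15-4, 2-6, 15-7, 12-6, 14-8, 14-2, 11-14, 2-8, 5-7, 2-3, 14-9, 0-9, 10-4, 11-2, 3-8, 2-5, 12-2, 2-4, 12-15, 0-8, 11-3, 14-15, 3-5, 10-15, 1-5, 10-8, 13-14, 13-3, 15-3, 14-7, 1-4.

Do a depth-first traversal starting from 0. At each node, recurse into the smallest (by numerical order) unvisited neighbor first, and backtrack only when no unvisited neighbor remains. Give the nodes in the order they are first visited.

Visit 0
0 → 8
8 → 2
2 → 3
3 → 5
5 → 1
1 → 4
4 → 10
10 → 15
15 → 7
7 → 14
14 → 9
9 → 12
12 → 6
14 → 11
14 → 13

0, 8, 2, 3, 5, 1, 4, 10, 15, 7, 14, 9, 12, 6, 11, 13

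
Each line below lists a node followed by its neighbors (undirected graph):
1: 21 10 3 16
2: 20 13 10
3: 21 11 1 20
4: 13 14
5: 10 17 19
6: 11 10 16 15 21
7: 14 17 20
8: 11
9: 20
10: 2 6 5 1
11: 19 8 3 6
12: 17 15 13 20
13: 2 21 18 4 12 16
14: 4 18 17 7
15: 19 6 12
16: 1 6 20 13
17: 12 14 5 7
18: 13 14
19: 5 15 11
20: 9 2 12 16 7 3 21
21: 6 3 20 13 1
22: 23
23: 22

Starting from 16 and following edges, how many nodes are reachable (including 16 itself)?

21

BFS from 16 visits: 16, 1, 6, 13, 20, 3, 10, 21, 11, 15, 2, 4, 12, 18, 7, 9, 5, 8, 19, 14, 17
Reachable nodes: 21 of 23 total.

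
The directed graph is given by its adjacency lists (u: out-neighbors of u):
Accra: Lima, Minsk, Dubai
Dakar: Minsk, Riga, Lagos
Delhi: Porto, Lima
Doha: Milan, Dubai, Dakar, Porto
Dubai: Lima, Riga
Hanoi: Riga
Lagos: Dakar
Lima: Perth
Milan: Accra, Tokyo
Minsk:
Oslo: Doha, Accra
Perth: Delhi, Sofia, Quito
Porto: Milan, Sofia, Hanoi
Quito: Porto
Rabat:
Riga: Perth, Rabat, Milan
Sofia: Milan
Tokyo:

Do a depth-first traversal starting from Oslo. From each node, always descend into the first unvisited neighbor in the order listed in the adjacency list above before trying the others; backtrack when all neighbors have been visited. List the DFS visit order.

Oslo → Doha → Milan → Accra → Lima → Perth → Delhi → Porto → Sofia → Hanoi → Riga → Rabat → Quito → Minsk → Dubai → Tokyo → Dakar → Lagos

Visit Oslo
Oslo → Doha
Doha → Milan
Milan → Accra
Accra → Lima
Lima → Perth
Perth → Delhi
Delhi → Porto
Porto → Sofia
Porto → Hanoi
Hanoi → Riga
Riga → Rabat
Perth → Quito
Accra → Minsk
Accra → Dubai
Milan → Tokyo
Doha → Dakar
Dakar → Lagos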